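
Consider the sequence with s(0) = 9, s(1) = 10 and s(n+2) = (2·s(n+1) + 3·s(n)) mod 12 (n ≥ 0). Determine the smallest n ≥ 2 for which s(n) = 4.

We have s(0) = 9,  s(1) = 10,  s(2) = 11,  s(3) = 4,  s(4) = 5,  s(5) = 10,  s(6) = 11.
Since (s(5), s(6)) = (s(1), s(2)) = (10, 11) (two consecutive terms determine the rest), the sequence is eventually periodic: after a pre-period of length 1 it cycles with period 4.
The value 4 first appears (with n ≥ 2) at s(3).

3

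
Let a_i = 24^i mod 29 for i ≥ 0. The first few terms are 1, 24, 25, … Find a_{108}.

20

We have a_0 = 1,  a_1 = 24,  a_2 = 25,  a_3 = 20,  a_4 = 16,  a_5 = 7,  a_6 = 23,  a_7 = 1.
Since a_7 = a_0 = 1, the sequence is periodic with period 7.
(108 - 0) mod 7 = 3, so a_{108} = a_3 = 20.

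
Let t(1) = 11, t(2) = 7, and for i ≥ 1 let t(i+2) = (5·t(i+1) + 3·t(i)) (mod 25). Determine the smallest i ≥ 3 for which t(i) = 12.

10

We have t(1) = 11, t(2) = 7, t(3) = 18, t(4) = 11, t(5) = 9, t(6) = 3, t(7) = 17, t(8) = 19, t(9) = 21, t(10) = 12, t(11) = 23, t(12) = 1, t(13) = 24, t(14) = 23, t(15) = 12, t(16) = 4, t(17) = 6, t(18) = 17, t(19) = 3, t(20) = 16, t(21) = 14, t(22) = 18, t(23) = 7, t(24) = 14, t(25) = 16, t(26) = 22, t(27) = 8, t(28) = 6, t(29) = 4, t(30) = 13, t(31) = 2, t(32) = 24, t(33) = 1, t(34) = 2, t(35) = 13, t(36) = 21, t(37) = 19, t(38) = 8, t(39) = 22, t(40) = 9, t(41) = 11, t(42) = 7.
The sequence repeats with period 40.
The value 12 first appears (with i ≥ 3) at t(10).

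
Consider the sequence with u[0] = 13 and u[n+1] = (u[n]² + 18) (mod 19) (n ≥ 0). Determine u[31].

Listing terms: u[0] = 13, u[1] = 16, u[2] = 8, u[3] = 6, u[4] = 16.
Since u[4] = u[1] = 16, the sequence is eventually periodic: after a pre-period of length 1 it cycles with period 3.
For n ≥ 1, u[n] depends only on (n - 1) mod 3. (31 - 1) mod 3 = 0, so u[31] = u[1] = 16.

16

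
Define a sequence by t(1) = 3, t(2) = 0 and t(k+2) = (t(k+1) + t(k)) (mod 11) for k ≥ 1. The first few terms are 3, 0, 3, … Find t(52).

Listing terms: t(1) = 3; t(2) = 0; t(3) = 3; t(4) = 3; t(5) = 6; t(6) = 9; t(7) = 4; t(8) = 2; t(9) = 6; t(10) = 8; t(11) = 3; t(12) = 0.
Since (t(11), t(12)) = (t(1), t(2)) = (3, 0) (two consecutive terms determine the rest), the sequence is periodic with period 10.
(52 - 1) mod 10 = 1, so t(52) = t(2) = 0.

0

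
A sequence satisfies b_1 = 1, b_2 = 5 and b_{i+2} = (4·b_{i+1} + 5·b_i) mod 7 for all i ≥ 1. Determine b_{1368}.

3

Computing terms: b_1 = 1; b_2 = 5; b_3 = 4; b_4 = 6; b_5 = 2; b_6 = 3; b_7 = 1; b_8 = 5.
Since (b_7, b_8) = (b_1, b_2) = (1, 5) (two consecutive terms determine the rest), the sequence is periodic with period 6.
(1368 - 1) mod 6 = 5, so b_{1368} = b_6 = 3.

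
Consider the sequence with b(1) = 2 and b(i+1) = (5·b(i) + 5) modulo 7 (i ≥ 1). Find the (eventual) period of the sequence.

6

We have b(1) = 2,  b(2) = 1,  b(3) = 3,  b(4) = 6,  b(5) = 0,  b(6) = 5,  b(7) = 2.
The sequence repeats with period 6.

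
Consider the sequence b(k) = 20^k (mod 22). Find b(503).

We have b(1) = 20, b(2) = 4, b(3) = 14, b(4) = 16, b(5) = 12, b(6) = 20.
The sequence repeats with period 5.
(503 - 1) mod 5 = 2, so b(503) = b(3) = 14.

14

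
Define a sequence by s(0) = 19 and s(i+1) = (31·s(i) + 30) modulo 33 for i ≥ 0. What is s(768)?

4

s(0) = 19,  s(1) = 25,  s(2) = 13,  s(3) = 4,  s(4) = 22,  s(5) = 19.
Since s(5) = s(0) = 19, the sequence is periodic with period 5.
(768 - 0) mod 5 = 3, so s(768) = s(3) = 4.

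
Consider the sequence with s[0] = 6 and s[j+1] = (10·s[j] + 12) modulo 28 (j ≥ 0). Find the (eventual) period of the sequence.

We have s[0] = 6, s[1] = 16, s[2] = 4, s[3] = 24, s[4] = 0, s[5] = 12, s[6] = 20, s[7] = 16.
Since s[7] = s[1] = 16, the sequence is eventually periodic: after a pre-period of length 1 it cycles with period 6.

6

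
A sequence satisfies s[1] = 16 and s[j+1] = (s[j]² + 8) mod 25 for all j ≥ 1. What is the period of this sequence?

4

Listing terms: s[1] = 16, s[2] = 14, s[3] = 4, s[4] = 24, s[5] = 9, s[6] = 14.
Since s[6] = s[2] = 14, the sequence is eventually periodic: after a pre-period of length 1 it cycles with period 4.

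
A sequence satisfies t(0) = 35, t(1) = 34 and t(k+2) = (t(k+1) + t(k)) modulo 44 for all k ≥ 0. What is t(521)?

We have t(0) = 35, t(1) = 34, t(2) = 25, t(3) = 15, t(4) = 40, t(5) = 11, t(6) = 7, t(7) = 18, t(8) = 25, t(9) = 43, t(10) = 24, t(11) = 23, t(12) = 3, t(13) = 26, t(14) = 29, t(15) = 11, t(16) = 40, t(17) = 7, t(18) = 3, t(19) = 10, t(20) = 13, t(21) = 23, t(22) = 36, t(23) = 15, t(24) = 7, t(25) = 22, t(26) = 29, t(27) = 7, t(28) = 36, t(29) = 43, t(30) = 35, t(31) = 34.
Since (t(30), t(31)) = (t(0), t(1)) = (35, 34) (two consecutive terms determine the rest), the sequence is periodic with period 30.
(521 - 0) mod 30 = 11, so t(521) = t(11) = 23.

23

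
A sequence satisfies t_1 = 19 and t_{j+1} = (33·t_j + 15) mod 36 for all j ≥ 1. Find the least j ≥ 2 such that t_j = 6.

t_1 = 19; t_2 = 30; t_3 = 33; t_4 = 24; t_5 = 15; t_6 = 6; t_7 = 33.
Since t_7 = t_3 = 33, the sequence is eventually periodic: after a pre-period of length 2 it cycles with period 4.
The value 6 first appears (with j ≥ 2) at t_6.

6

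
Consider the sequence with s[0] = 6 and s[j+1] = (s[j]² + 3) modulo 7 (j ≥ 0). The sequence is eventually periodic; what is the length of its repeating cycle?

3

Listing terms: s[0] = 6; s[1] = 4; s[2] = 5; s[3] = 0; s[4] = 3; s[5] = 5.
Since s[5] = s[2] = 5, the sequence is eventually periodic: after a pre-period of length 2 it cycles with period 3.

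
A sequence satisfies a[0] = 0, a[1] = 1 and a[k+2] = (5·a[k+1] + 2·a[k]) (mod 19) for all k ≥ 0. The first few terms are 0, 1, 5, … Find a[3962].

5

We have a[0] = 0; a[1] = 1; a[2] = 5; a[3] = 8; a[4] = 12; a[5] = 0; a[6] = 5; a[7] = 6; a[8] = 2; a[9] = 3; a[10] = 0; a[11] = 6; a[12] = 11; a[13] = 10; a[14] = 15; a[15] = 0; a[16] = 11; a[17] = 17; a[18] = 12; a[19] = 18; a[20] = 0; a[21] = 17; a[22] = 9; a[23] = 3; a[24] = 14; a[25] = 0; a[26] = 9; a[27] = 7; a[28] = 15; a[29] = 13; a[30] = 0; a[31] = 7; a[32] = 16; a[33] = 18; a[34] = 8; a[35] = 0; a[36] = 16; a[37] = 4; a[38] = 14; a[39] = 2; a[40] = 0; a[41] = 4; a[42] = 1; a[43] = 13; a[44] = 10; a[45] = 0; a[46] = 1.
Since (a[45], a[46]) = (a[0], a[1]) = (0, 1) (two consecutive terms determine the rest), the sequence is periodic with period 45.
So a[3962] = a[0 + ((3962-0) mod 45)] = a[2] = 5.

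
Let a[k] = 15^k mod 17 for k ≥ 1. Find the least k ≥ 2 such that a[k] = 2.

5

Computing terms: a[1] = 15,  a[2] = 4,  a[3] = 9,  a[4] = 16,  a[5] = 2,  a[6] = 13,  a[7] = 8,  a[8] = 1,  a[9] = 15.
The sequence repeats with period 8.
The value 2 first appears (with k ≥ 2) at a[5].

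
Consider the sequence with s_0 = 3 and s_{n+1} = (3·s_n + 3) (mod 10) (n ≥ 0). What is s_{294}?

9

Listing terms: s_0 = 3; s_1 = 2; s_2 = 9; s_3 = 0; s_4 = 3.
The sequence repeats with period 4.
So s_{294} = s_{0 + ((294-0) mod 4)} = s_2 = 9.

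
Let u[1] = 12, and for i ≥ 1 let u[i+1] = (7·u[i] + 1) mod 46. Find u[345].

28

We have u[1] = 12,  u[2] = 39,  u[3] = 44,  u[4] = 33,  u[5] = 2,  u[6] = 15,  u[7] = 14,  u[8] = 7,  u[9] = 4,  u[10] = 29,  u[11] = 20,  u[12] = 3,  u[13] = 22,  u[14] = 17,  u[15] = 28,  u[16] = 13,  u[17] = 0,  u[18] = 1,  u[19] = 8,  u[20] = 11,  u[21] = 32,  u[22] = 41,  u[23] = 12.
The sequence repeats with period 22.
(345 - 1) mod 22 = 14, so u[345] = u[15] = 28.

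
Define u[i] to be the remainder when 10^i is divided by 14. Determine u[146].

2

u[1] = 10,  u[2] = 2,  u[3] = 6,  u[4] = 4,  u[5] = 12,  u[6] = 8,  u[7] = 10.
The sequence repeats with period 6.
(146 - 1) mod 6 = 1, so u[146] = u[2] = 2.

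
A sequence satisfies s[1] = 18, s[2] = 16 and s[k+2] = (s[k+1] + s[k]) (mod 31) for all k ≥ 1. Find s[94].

Computing terms: s[1] = 18, s[2] = 16, s[3] = 3, s[4] = 19, s[5] = 22, s[6] = 10, s[7] = 1, s[8] = 11, s[9] = 12, s[10] = 23, s[11] = 4, s[12] = 27, s[13] = 0, s[14] = 27, s[15] = 27, s[16] = 23, s[17] = 19, s[18] = 11, s[19] = 30, s[20] = 10, s[21] = 9, s[22] = 19, s[23] = 28, s[24] = 16, s[25] = 13, s[26] = 29, s[27] = 11, s[28] = 9, s[29] = 20, s[30] = 29, s[31] = 18, s[32] = 16.
The sequence repeats with period 30.
(94 - 1) mod 30 = 3, so s[94] = s[4] = 19.

19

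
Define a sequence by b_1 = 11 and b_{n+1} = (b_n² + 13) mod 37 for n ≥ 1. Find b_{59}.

12

Computing terms: b_1 = 11,  b_2 = 23,  b_3 = 24,  b_4 = 34,  b_5 = 22,  b_6 = 16,  b_7 = 10,  b_8 = 2,  b_9 = 17,  b_{10} = 6,  b_{11} = 12,  b_{12} = 9,  b_{13} = 20,  b_{14} = 6.
Since b_{14} = b_{10} = 6, the sequence is eventually periodic: after a pre-period of length 9 it cycles with period 4.
For n ≥ 10, b_n depends only on (n - 10) mod 4. (59 - 10) mod 4 = 1, so b_{59} = b_{11} = 12.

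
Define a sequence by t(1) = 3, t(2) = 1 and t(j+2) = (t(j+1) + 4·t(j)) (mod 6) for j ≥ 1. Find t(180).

We have t(1) = 3; t(2) = 1; t(3) = 1; t(4) = 5; t(5) = 3; t(6) = 5; t(7) = 5; t(8) = 1; t(9) = 3; t(10) = 1.
The sequence repeats with period 8.
(180 - 1) mod 8 = 3, so t(180) = t(4) = 5.

5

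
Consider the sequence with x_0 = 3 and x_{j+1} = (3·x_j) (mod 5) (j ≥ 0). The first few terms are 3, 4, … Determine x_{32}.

x_0 = 3; x_1 = 4; x_2 = 2; x_3 = 1; x_4 = 3.
Since x_4 = x_0 = 3, the sequence is periodic with period 4.
(32 - 0) mod 4 = 0, so x_{32} = x_0 = 3.

3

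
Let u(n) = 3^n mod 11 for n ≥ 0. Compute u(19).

4

u(0) = 1,  u(1) = 3,  u(2) = 9,  u(3) = 5,  u(4) = 4,  u(5) = 1.
The sequence repeats with period 5.
So u(19) = u(0 + ((19-0) mod 5)) = u(4) = 4.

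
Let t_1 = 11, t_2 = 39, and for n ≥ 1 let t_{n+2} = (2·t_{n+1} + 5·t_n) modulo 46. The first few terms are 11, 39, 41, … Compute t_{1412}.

Computing terms: t_1 = 11, t_2 = 39, t_3 = 41, t_4 = 1, t_5 = 23, t_6 = 5, t_7 = 33, t_8 = 45, t_9 = 25, t_{10} = 45, t_{11} = 31, t_{12} = 11, t_{13} = 39.
The sequence repeats with period 11.
So t_{1412} = t_{1 + ((1412-1) mod 11)} = t_4 = 1.

1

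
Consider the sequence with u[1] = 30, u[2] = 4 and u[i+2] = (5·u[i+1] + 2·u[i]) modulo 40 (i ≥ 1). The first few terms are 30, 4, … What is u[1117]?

u[1] = 30; u[2] = 4; u[3] = 0; u[4] = 8; u[5] = 0; u[6] = 16; u[7] = 0; u[8] = 32; u[9] = 0; u[10] = 24; u[11] = 0; u[12] = 8.
Since (u[11], u[12]) = (u[3], u[4]) = (0, 8) (two consecutive terms determine the rest), the sequence is eventually periodic: after a pre-period of length 2 it cycles with period 8.
For i ≥ 3, u[i] depends only on (i - 3) mod 8. (1117 - 3) mod 8 = 2, so u[1117] = u[5] = 0.

0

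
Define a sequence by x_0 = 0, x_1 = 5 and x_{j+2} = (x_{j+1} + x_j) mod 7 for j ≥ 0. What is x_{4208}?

x_0 = 0,  x_1 = 5,  x_2 = 5,  x_3 = 3,  x_4 = 1,  x_5 = 4,  x_6 = 5,  x_7 = 2,  x_8 = 0,  x_9 = 2,  x_{10} = 2,  x_{11} = 4,  x_{12} = 6,  x_{13} = 3,  x_{14} = 2,  x_{15} = 5,  x_{16} = 0,  x_{17} = 5.
The sequence repeats with period 16.
So x_{4208} = x_{0 + ((4208-0) mod 16)} = x_0 = 0.

0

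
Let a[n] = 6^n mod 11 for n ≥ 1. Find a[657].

We have a[1] = 6; a[2] = 3; a[3] = 7; a[4] = 9; a[5] = 10; a[6] = 5; a[7] = 8; a[8] = 4; a[9] = 2; a[10] = 1; a[11] = 6.
Since a[11] = a[1] = 6, the sequence is periodic with period 10.
So a[657] = a[1 + ((657-1) mod 10)] = a[7] = 8.

8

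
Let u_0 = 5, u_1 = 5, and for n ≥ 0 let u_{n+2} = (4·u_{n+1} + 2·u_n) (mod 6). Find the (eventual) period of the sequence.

6

u_0 = 5,  u_1 = 5,  u_2 = 0,  u_3 = 4,  u_4 = 4,  u_5 = 0,  u_6 = 2,  u_7 = 2,  u_8 = 0,  u_9 = 4.
Since (u_8, u_9) = (u_2, u_3) = (0, 4) (two consecutive terms determine the rest), the sequence is eventually periodic: after a pre-period of length 2 it cycles with period 6.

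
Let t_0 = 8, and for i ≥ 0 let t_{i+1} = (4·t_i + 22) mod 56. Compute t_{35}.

We have t_0 = 8, t_1 = 54, t_2 = 14, t_3 = 22, t_4 = 54.
Since t_4 = t_1 = 54, the sequence is eventually periodic: after a pre-period of length 1 it cycles with period 3.
For i ≥ 1, t_i depends only on (i - 1) mod 3. (35 - 1) mod 3 = 1, so t_{35} = t_2 = 14.

14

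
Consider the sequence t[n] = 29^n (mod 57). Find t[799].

We have t[0] = 1, t[1] = 29, t[2] = 43, t[3] = 50, t[4] = 25, t[5] = 41, t[6] = 49, t[7] = 53, t[8] = 55, t[9] = 56, t[10] = 28, t[11] = 14, t[12] = 7, t[13] = 32, t[14] = 16, t[15] = 8, t[16] = 4, t[17] = 2, t[18] = 1.
Since t[18] = t[0] = 1, the sequence is periodic with period 18.
So t[799] = t[0 + ((799-0) mod 18)] = t[7] = 53.

53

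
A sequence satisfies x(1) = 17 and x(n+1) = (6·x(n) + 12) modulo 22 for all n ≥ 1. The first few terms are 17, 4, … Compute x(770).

x(1) = 17; x(2) = 4; x(3) = 14; x(4) = 8; x(5) = 16; x(6) = 20; x(7) = 0; x(8) = 12; x(9) = 18; x(10) = 10; x(11) = 6; x(12) = 4.
Since x(12) = x(2) = 4, the sequence is eventually periodic: after a pre-period of length 1 it cycles with period 10.
For n ≥ 2, x(n) depends only on (n - 2) mod 10. (770 - 2) mod 10 = 8, so x(770) = x(10) = 10.

10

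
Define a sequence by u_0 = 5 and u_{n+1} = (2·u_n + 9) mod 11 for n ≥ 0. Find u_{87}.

1

Listing terms: u_0 = 5, u_1 = 8, u_2 = 3, u_3 = 4, u_4 = 6, u_5 = 10, u_6 = 7, u_7 = 1, u_8 = 0, u_9 = 9, u_{10} = 5.
Since u_{10} = u_0 = 5, the sequence is periodic with period 10.
So u_{87} = u_{0 + ((87-0) mod 10)} = u_7 = 1.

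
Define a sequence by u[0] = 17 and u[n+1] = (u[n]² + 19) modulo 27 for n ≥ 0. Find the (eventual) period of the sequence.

3

We have u[0] = 17,  u[1] = 11,  u[2] = 5,  u[3] = 17.
Since u[3] = u[0] = 17, the sequence is periodic with period 3.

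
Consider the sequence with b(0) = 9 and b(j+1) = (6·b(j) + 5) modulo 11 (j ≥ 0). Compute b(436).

Computing terms: b(0) = 9, b(1) = 4, b(2) = 7, b(3) = 3, b(4) = 1, b(5) = 0, b(6) = 5, b(7) = 2, b(8) = 6, b(9) = 8, b(10) = 9.
Since b(10) = b(0) = 9, the sequence is periodic with period 10.
(436 - 0) mod 10 = 6, so b(436) = b(6) = 5.

5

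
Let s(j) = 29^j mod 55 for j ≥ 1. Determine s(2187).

39

s(1) = 29,  s(2) = 16,  s(3) = 24,  s(4) = 36,  s(5) = 54,  s(6) = 26,  s(7) = 39,  s(8) = 31,  s(9) = 19,  s(10) = 1,  s(11) = 29.
The sequence repeats with period 10.
(2187 - 1) mod 10 = 6, so s(2187) = s(7) = 39.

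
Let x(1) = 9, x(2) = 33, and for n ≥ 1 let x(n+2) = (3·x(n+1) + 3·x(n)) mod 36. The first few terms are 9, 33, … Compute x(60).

We have x(1) = 9, x(2) = 33, x(3) = 18, x(4) = 9, x(5) = 9, x(6) = 18, x(7) = 9.
Since (x(6), x(7)) = (x(3), x(4)) = (18, 9) (two consecutive terms determine the rest), the sequence is eventually periodic: after a pre-period of length 2 it cycles with period 3.
For n ≥ 3, x(n) depends only on (n - 3) mod 3. (60 - 3) mod 3 = 0, so x(60) = x(3) = 18.

18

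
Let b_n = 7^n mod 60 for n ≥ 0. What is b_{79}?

43

b_0 = 1, b_1 = 7, b_2 = 49, b_3 = 43, b_4 = 1.
Since b_4 = b_0 = 1, the sequence is periodic with period 4.
(79 - 0) mod 4 = 3, so b_{79} = b_3 = 43.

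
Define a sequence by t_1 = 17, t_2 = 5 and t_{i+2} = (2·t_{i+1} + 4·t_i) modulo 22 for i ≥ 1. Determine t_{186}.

8

Computing terms: t_1 = 17, t_2 = 5, t_3 = 12, t_4 = 0, t_5 = 4, t_6 = 8, t_7 = 10, t_8 = 8, t_9 = 12, t_{10} = 12, t_{11} = 6, t_{12} = 16, t_{13} = 12, t_{14} = 0.
Since (t_{13}, t_{14}) = (t_3, t_4) = (12, 0) (two consecutive terms determine the rest), the sequence is eventually periodic: after a pre-period of length 2 it cycles with period 10.
For i ≥ 3, t_i depends only on (i - 3) mod 10. (186 - 3) mod 10 = 3, so t_{186} = t_6 = 8.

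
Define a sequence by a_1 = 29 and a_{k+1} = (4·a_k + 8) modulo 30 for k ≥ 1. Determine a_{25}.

Listing terms: a_1 = 29; a_2 = 4; a_3 = 24; a_4 = 14; a_5 = 4.
Since a_5 = a_2 = 4, the sequence is eventually periodic: after a pre-period of length 1 it cycles with period 3.
For k ≥ 2, a_k depends only on (k - 2) mod 3. (25 - 2) mod 3 = 2, so a_{25} = a_4 = 14.

14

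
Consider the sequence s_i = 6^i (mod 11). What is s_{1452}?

Listing terms: s_1 = 6,  s_2 = 3,  s_3 = 7,  s_4 = 9,  s_5 = 10,  s_6 = 5,  s_7 = 8,  s_8 = 4,  s_9 = 2,  s_{10} = 1,  s_{11} = 6.
Since s_{11} = s_1 = 6, the sequence is periodic with period 10.
(1452 - 1) mod 10 = 1, so s_{1452} = s_2 = 3.

3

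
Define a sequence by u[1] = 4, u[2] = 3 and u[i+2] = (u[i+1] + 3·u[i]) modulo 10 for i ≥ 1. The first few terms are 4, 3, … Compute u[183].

Listing terms: u[1] = 4,  u[2] = 3,  u[3] = 5,  u[4] = 4,  u[5] = 9,  u[6] = 1,  u[7] = 8,  u[8] = 1,  u[9] = 5,  u[10] = 8,  u[11] = 3,  u[12] = 7,  u[13] = 6,  u[14] = 7,  u[15] = 5,  u[16] = 6,  u[17] = 1,  u[18] = 9,  u[19] = 2,  u[20] = 9,  u[21] = 5,  u[22] = 2,  u[23] = 7,  u[24] = 3,  u[25] = 4,  u[26] = 3.
Since (u[25], u[26]) = (u[1], u[2]) = (4, 3) (two consecutive terms determine the rest), the sequence is periodic with period 24.
So u[183] = u[1 + ((183-1) mod 24)] = u[15] = 5.

5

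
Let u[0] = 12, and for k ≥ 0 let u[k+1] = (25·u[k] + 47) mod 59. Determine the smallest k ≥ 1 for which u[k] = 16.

27

u[0] = 12, u[1] = 52, u[2] = 49, u[3] = 33, u[4] = 46, u[5] = 17, u[6] = 0, u[7] = 47, u[8] = 42, u[9] = 35, u[10] = 37, u[11] = 28, u[12] = 39, u[13] = 19, u[14] = 50, u[15] = 58, u[16] = 22, u[17] = 7, u[18] = 45, u[19] = 51, u[20] = 24, u[21] = 57, u[22] = 56, u[23] = 31, u[24] = 55, u[25] = 6, u[26] = 20, u[27] = 16, u[28] = 34, u[29] = 12.
Since u[29] = u[0] = 12, the sequence is periodic with period 29.
The value 16 first appears (with k ≥ 1) at u[27].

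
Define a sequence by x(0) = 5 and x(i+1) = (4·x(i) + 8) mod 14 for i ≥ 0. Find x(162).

12

x(0) = 5,  x(1) = 0,  x(2) = 8,  x(3) = 12,  x(4) = 0.
Since x(4) = x(1) = 0, the sequence is eventually periodic: after a pre-period of length 1 it cycles with period 3.
For i ≥ 1, x(i) depends only on (i - 1) mod 3. (162 - 1) mod 3 = 2, so x(162) = x(3) = 12.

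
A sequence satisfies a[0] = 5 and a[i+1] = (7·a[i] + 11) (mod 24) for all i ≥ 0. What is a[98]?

21

Listing terms: a[0] = 5,  a[1] = 22,  a[2] = 21,  a[3] = 14,  a[4] = 13,  a[5] = 6,  a[6] = 5.
The sequence repeats with period 6.
(98 - 0) mod 6 = 2, so a[98] = a[2] = 21.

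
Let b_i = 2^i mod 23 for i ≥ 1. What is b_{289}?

Computing terms: b_1 = 2, b_2 = 4, b_3 = 8, b_4 = 16, b_5 = 9, b_6 = 18, b_7 = 13, b_8 = 3, b_9 = 6, b_{10} = 12, b_{11} = 1, b_{12} = 2.
The sequence repeats with period 11.
(289 - 1) mod 11 = 2, so b_{289} = b_3 = 8.

8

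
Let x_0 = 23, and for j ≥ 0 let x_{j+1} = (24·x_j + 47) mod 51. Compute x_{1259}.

x_0 = 23, x_1 = 38, x_2 = 41, x_3 = 11, x_4 = 5, x_5 = 14, x_6 = 26, x_7 = 8, x_8 = 35, x_9 = 20, x_{10} = 17, x_{11} = 47, x_{12} = 2, x_{13} = 44, x_{14} = 32, x_{15} = 50, x_{16} = 23.
Since x_{16} = x_0 = 23, the sequence is periodic with period 16.
(1259 - 0) mod 16 = 11, so x_{1259} = x_{11} = 47.

47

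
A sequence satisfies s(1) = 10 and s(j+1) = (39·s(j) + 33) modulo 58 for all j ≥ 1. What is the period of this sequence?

s(1) = 10; s(2) = 17; s(3) = 0; s(4) = 33; s(5) = 44; s(6) = 9; s(7) = 36; s(8) = 45; s(9) = 48; s(10) = 49; s(11) = 30; s(12) = 43; s(13) = 28; s(14) = 23; s(15) = 2; s(16) = 53; s(17) = 12; s(18) = 37; s(19) = 26; s(20) = 3; s(21) = 34; s(22) = 25; s(23) = 22; s(24) = 21; s(25) = 40; s(26) = 27; s(27) = 42; s(28) = 47; s(29) = 10.
Since s(29) = s(1) = 10, the sequence is periodic with period 28.

28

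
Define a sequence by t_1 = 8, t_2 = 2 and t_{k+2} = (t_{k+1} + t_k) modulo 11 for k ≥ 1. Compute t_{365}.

t_1 = 8,  t_2 = 2,  t_3 = 10,  t_4 = 1,  t_5 = 0,  t_6 = 1,  t_7 = 1,  t_8 = 2,  t_9 = 3,  t_{10} = 5,  t_{11} = 8,  t_{12} = 2.
Since (t_{11}, t_{12}) = (t_1, t_2) = (8, 2) (two consecutive terms determine the rest), the sequence is periodic with period 10.
So t_{365} = t_{1 + ((365-1) mod 10)} = t_5 = 0.

0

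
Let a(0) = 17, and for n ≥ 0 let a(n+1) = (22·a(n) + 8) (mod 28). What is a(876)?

Listing terms: a(0) = 17, a(1) = 18, a(2) = 12, a(3) = 20, a(4) = 0, a(5) = 8, a(6) = 16, a(7) = 24, a(8) = 4, a(9) = 12.
Since a(9) = a(2) = 12, the sequence is eventually periodic: after a pre-period of length 2 it cycles with period 7.
For n ≥ 2, a(n) depends only on (n - 2) mod 7. (876 - 2) mod 7 = 6, so a(876) = a(8) = 4.

4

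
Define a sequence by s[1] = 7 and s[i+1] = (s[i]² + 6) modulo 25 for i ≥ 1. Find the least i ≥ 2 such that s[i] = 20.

5

Computing terms: s[1] = 7, s[2] = 5, s[3] = 6, s[4] = 17, s[5] = 20, s[6] = 6.
Since s[6] = s[3] = 6, the sequence is eventually periodic: after a pre-period of length 2 it cycles with period 3.
The value 20 first appears (with i ≥ 2) at s[5].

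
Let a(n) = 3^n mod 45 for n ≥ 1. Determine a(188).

36

We have a(1) = 3, a(2) = 9, a(3) = 27, a(4) = 36, a(5) = 18, a(6) = 9.
Since a(6) = a(2) = 9, the sequence is eventually periodic: after a pre-period of length 1 it cycles with period 4.
For n ≥ 2, a(n) depends only on (n - 2) mod 4. (188 - 2) mod 4 = 2, so a(188) = a(4) = 36.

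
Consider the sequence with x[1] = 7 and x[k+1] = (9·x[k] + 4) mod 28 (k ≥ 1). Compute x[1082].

11

We have x[1] = 7; x[2] = 11; x[3] = 19; x[4] = 7.
The sequence repeats with period 3.
(1082 - 1) mod 3 = 1, so x[1082] = x[2] = 11.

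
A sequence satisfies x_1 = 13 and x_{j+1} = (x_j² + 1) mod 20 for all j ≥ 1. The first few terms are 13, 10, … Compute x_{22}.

2

Computing terms: x_1 = 13; x_2 = 10; x_3 = 1; x_4 = 2; x_5 = 5; x_6 = 6; x_7 = 17; x_8 = 10.
Since x_8 = x_2 = 10, the sequence is eventually periodic: after a pre-period of length 1 it cycles with period 6.
For j ≥ 2, x_j depends only on (j - 2) mod 6. (22 - 2) mod 6 = 2, so x_{22} = x_4 = 2.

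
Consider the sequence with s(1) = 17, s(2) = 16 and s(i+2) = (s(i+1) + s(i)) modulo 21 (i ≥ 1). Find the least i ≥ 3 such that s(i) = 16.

s(1) = 17, s(2) = 16, s(3) = 12, s(4) = 7, s(5) = 19, s(6) = 5, s(7) = 3, s(8) = 8, s(9) = 11, s(10) = 19, s(11) = 9, s(12) = 7, s(13) = 16, s(14) = 2, s(15) = 18, s(16) = 20, s(17) = 17, s(18) = 16.
The sequence repeats with period 16.
The value 16 first appears (with i ≥ 3) at s(13).

13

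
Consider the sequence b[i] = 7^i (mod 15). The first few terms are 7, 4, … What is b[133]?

7

Listing terms: b[1] = 7; b[2] = 4; b[3] = 13; b[4] = 1; b[5] = 7.
Since b[5] = b[1] = 7, the sequence is periodic with period 4.
(133 - 1) mod 4 = 0, so b[133] = b[1] = 7.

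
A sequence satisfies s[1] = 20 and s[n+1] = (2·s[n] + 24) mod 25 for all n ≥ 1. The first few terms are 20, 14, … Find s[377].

Listing terms: s[1] = 20,  s[2] = 14,  s[3] = 2,  s[4] = 3,  s[5] = 5,  s[6] = 9,  s[7] = 17,  s[8] = 8,  s[9] = 15,  s[10] = 4,  s[11] = 7,  s[12] = 13,  s[13] = 0,  s[14] = 24,  s[15] = 22,  s[16] = 18,  s[17] = 10,  s[18] = 19,  s[19] = 12,  s[20] = 23,  s[21] = 20.
Since s[21] = s[1] = 20, the sequence is periodic with period 20.
(377 - 1) mod 20 = 16, so s[377] = s[17] = 10.

10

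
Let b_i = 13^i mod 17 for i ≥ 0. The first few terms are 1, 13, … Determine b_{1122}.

16

Computing terms: b_0 = 1, b_1 = 13, b_2 = 16, b_3 = 4, b_4 = 1.
The sequence repeats with period 4.
So b_{1122} = b_{0 + ((1122-0) mod 4)} = b_2 = 16.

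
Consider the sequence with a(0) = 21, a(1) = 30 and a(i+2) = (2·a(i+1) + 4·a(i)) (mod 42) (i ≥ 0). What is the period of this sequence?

48

We have a(0) = 21; a(1) = 30; a(2) = 18; a(3) = 30; a(4) = 6; a(5) = 6; a(6) = 36; a(7) = 12; a(8) = 0; a(9) = 6; a(10) = 12; a(11) = 6; a(12) = 18; a(13) = 18; a(14) = 24; a(15) = 36; a(16) = 0; a(17) = 18; a(18) = 36; a(19) = 18; a(20) = 12; a(21) = 12; a(22) = 30; a(23) = 24; a(24) = 0; a(25) = 12; a(26) = 24; a(27) = 12; a(28) = 36; a(29) = 36; a(30) = 6; a(31) = 30; a(32) = 0; a(33) = 36; a(34) = 30; a(35) = 36; a(36) = 24; a(37) = 24; a(38) = 18; a(39) = 6; a(40) = 0; a(41) = 24; a(42) = 6; a(43) = 24; a(44) = 30; a(45) = 30; a(46) = 12; a(47) = 18; a(48) = 0; a(49) = 30; a(50) = 18.
Since (a(49), a(50)) = (a(1), a(2)) = (30, 18) (two consecutive terms determine the rest), the sequence is eventually periodic: after a pre-period of length 1 it cycles with period 48.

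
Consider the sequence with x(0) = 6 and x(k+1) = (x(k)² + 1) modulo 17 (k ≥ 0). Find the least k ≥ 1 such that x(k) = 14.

7

Listing terms: x(0) = 6; x(1) = 3; x(2) = 10; x(3) = 16; x(4) = 2; x(5) = 5; x(6) = 9; x(7) = 14; x(8) = 10.
Since x(8) = x(2) = 10, the sequence is eventually periodic: after a pre-period of length 2 it cycles with period 6.
The value 14 first appears (with k ≥ 1) at x(7).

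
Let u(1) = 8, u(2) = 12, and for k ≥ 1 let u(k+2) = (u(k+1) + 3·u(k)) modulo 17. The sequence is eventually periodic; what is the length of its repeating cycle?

We have u(1) = 8; u(2) = 12; u(3) = 2; u(4) = 4; u(5) = 10; u(6) = 5; u(7) = 1; u(8) = 16; u(9) = 2; u(10) = 16; u(11) = 5; u(12) = 2; u(13) = 0; u(14) = 6; u(15) = 6; u(16) = 7; u(17) = 8; u(18) = 12.
Since (u(17), u(18)) = (u(1), u(2)) = (8, 12) (two consecutive terms determine the rest), the sequence is periodic with period 16.

16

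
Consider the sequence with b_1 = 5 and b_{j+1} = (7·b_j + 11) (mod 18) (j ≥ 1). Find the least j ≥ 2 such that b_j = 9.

3

b_1 = 5,  b_2 = 10,  b_3 = 9,  b_4 = 2,  b_5 = 7,  b_6 = 6,  b_7 = 17,  b_8 = 4,  b_9 = 3,  b_{10} = 14,  b_{11} = 1,  b_{12} = 0,  b_{13} = 11,  b_{14} = 16,  b_{15} = 15,  b_{16} = 8,  b_{17} = 13,  b_{18} = 12,  b_{19} = 5.
The sequence repeats with period 18.
The value 9 first appears (with j ≥ 2) at b_3.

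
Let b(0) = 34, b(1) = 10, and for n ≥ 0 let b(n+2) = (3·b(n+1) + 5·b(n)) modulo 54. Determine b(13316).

We have b(0) = 34,  b(1) = 10,  b(2) = 38,  b(3) = 2,  b(4) = 34,  b(5) = 4,  b(6) = 20,  b(7) = 26,  b(8) = 16,  b(9) = 16,  b(10) = 20,  b(11) = 32,  b(12) = 34,  b(13) = 46,  b(14) = 38,  b(15) = 20,  b(16) = 34,  b(17) = 40,  b(18) = 20,  b(19) = 44,  b(20) = 16,  b(21) = 52,  b(22) = 20,  b(23) = 50,  b(24) = 34,  b(25) = 28,  b(26) = 38,  b(27) = 38,  b(28) = 34,  b(29) = 22,  b(30) = 20,  b(31) = 8,  b(32) = 16,  b(33) = 34,  b(34) = 20,  b(35) = 14,  b(36) = 34,  b(37) = 10.
The sequence repeats with period 36.
So b(13316) = b(0 + ((13316-0) mod 36)) = b(32) = 16.

16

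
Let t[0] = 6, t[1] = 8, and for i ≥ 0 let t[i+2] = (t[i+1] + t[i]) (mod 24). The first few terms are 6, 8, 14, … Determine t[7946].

14

Computing terms: t[0] = 6,  t[1] = 8,  t[2] = 14,  t[3] = 22,  t[4] = 12,  t[5] = 10,  t[6] = 22,  t[7] = 8,  t[8] = 6,  t[9] = 14,  t[10] = 20,  t[11] = 10,  t[12] = 6,  t[13] = 16,  t[14] = 22,  t[15] = 14,  t[16] = 12,  t[17] = 2,  t[18] = 14,  t[19] = 16,  t[20] = 6,  t[21] = 22,  t[22] = 4,  t[23] = 2,  t[24] = 6,  t[25] = 8.
Since (t[24], t[25]) = (t[0], t[1]) = (6, 8) (two consecutive terms determine the rest), the sequence is periodic with period 24.
So t[7946] = t[0 + ((7946-0) mod 24)] = t[2] = 14.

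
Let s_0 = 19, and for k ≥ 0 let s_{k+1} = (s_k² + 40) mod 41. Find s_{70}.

Listing terms: s_0 = 19,  s_1 = 32,  s_2 = 39,  s_3 = 3,  s_4 = 8,  s_5 = 22,  s_6 = 32.
Since s_6 = s_1 = 32, the sequence is eventually periodic: after a pre-period of length 1 it cycles with period 5.
For k ≥ 1, s_k depends only on (k - 1) mod 5. (70 - 1) mod 5 = 4, so s_{70} = s_5 = 22.

22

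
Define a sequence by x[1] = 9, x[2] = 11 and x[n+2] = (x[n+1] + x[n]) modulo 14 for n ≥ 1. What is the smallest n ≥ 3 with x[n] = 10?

36

We have x[1] = 9; x[2] = 11; x[3] = 6; x[4] = 3; x[5] = 9; x[6] = 12; x[7] = 7; x[8] = 5; x[9] = 12; x[10] = 3; x[11] = 1; x[12] = 4; x[13] = 5; x[14] = 9; x[15] = 0; x[16] = 9; x[17] = 9; x[18] = 4; x[19] = 13; x[20] = 3; x[21] = 2; x[22] = 5; x[23] = 7; x[24] = 12; x[25] = 5; x[26] = 3; x[27] = 8; x[28] = 11; x[29] = 5; x[30] = 2; x[31] = 7; x[32] = 9; x[33] = 2; x[34] = 11; x[35] = 13; x[36] = 10; x[37] = 9; x[38] = 5; x[39] = 0; x[40] = 5; x[41] = 5; x[42] = 10; x[43] = 1; x[44] = 11; x[45] = 12; x[46] = 9; x[47] = 7; x[48] = 2; x[49] = 9; x[50] = 11.
Since (x[49], x[50]) = (x[1], x[2]) = (9, 11) (two consecutive terms determine the rest), the sequence is periodic with period 48.
The value 10 first appears (with n ≥ 3) at x[36].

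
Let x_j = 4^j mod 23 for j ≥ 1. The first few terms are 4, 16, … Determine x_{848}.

x_1 = 4, x_2 = 16, x_3 = 18, x_4 = 3, x_5 = 12, x_6 = 2, x_7 = 8, x_8 = 9, x_9 = 13, x_{10} = 6, x_{11} = 1, x_{12} = 4.
Since x_{12} = x_1 = 4, the sequence is periodic with period 11.
So x_{848} = x_{1 + ((848-1) mod 11)} = x_1 = 4.

4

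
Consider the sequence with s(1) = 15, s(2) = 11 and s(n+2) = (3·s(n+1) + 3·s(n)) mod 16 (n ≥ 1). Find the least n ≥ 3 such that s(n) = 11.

4

Listing terms: s(1) = 15, s(2) = 11, s(3) = 14, s(4) = 11, s(5) = 11, s(6) = 2, s(7) = 7, s(8) = 11, s(9) = 6, s(10) = 3, s(11) = 11, s(12) = 10, s(13) = 15, s(14) = 11.
Since (s(13), s(14)) = (s(1), s(2)) = (15, 11) (two consecutive terms determine the rest), the sequence is periodic with period 12.
The value 11 first appears (with n ≥ 3) at s(4).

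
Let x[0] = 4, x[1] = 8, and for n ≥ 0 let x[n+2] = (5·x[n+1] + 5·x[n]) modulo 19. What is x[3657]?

17

x[0] = 4; x[1] = 8; x[2] = 3; x[3] = 17; x[4] = 5; x[5] = 15; x[6] = 5; x[7] = 5; x[8] = 12; x[9] = 9; x[10] = 10; x[11] = 0; x[12] = 12; x[13] = 3; x[14] = 18; x[15] = 10; x[16] = 7; x[17] = 9; x[18] = 4; x[19] = 8.
Since (x[18], x[19]) = (x[0], x[1]) = (4, 8) (two consecutive terms determine the rest), the sequence is periodic with period 18.
(3657 - 0) mod 18 = 3, so x[3657] = x[3] = 17.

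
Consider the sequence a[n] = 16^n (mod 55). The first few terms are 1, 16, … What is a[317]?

Listing terms: a[0] = 1; a[1] = 16; a[2] = 36; a[3] = 26; a[4] = 31; a[5] = 1.
The sequence repeats with period 5.
So a[317] = a[0 + ((317-0) mod 5)] = a[2] = 36.

36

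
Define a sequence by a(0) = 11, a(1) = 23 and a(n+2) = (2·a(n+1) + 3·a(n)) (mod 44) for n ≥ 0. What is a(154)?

Listing terms: a(0) = 11; a(1) = 23; a(2) = 35; a(3) = 7; a(4) = 31; a(5) = 39; a(6) = 39; a(7) = 19; a(8) = 23; a(9) = 15; a(10) = 11; a(11) = 23.
Since (a(10), a(11)) = (a(0), a(1)) = (11, 23) (two consecutive terms determine the rest), the sequence is periodic with period 10.
(154 - 0) mod 10 = 4, so a(154) = a(4) = 31.

31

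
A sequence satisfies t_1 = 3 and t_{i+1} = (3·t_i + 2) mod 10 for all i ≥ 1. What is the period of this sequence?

4

Computing terms: t_1 = 3; t_2 = 1; t_3 = 5; t_4 = 7; t_5 = 3.
The sequence repeats with period 4.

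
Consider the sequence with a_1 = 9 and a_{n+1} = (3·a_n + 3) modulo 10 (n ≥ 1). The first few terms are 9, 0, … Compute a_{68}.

2

Listing terms: a_1 = 9, a_2 = 0, a_3 = 3, a_4 = 2, a_5 = 9.
The sequence repeats with period 4.
(68 - 1) mod 4 = 3, so a_{68} = a_4 = 2.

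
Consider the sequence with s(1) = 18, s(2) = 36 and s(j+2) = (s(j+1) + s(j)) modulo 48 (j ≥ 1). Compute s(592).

Computing terms: s(1) = 18, s(2) = 36, s(3) = 6, s(4) = 42, s(5) = 0, s(6) = 42, s(7) = 42, s(8) = 36, s(9) = 30, s(10) = 18, s(11) = 0, s(12) = 18, s(13) = 18, s(14) = 36.
Since (s(13), s(14)) = (s(1), s(2)) = (18, 36) (two consecutive terms determine the rest), the sequence is periodic with period 12.
So s(592) = s(1 + ((592-1) mod 12)) = s(4) = 42.

42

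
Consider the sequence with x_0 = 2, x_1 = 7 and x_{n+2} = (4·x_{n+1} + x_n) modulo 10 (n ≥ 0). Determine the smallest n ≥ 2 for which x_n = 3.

11

x_0 = 2,  x_1 = 7,  x_2 = 0,  x_3 = 7,  x_4 = 8,  x_5 = 9,  x_6 = 4,  x_7 = 5,  x_8 = 4,  x_9 = 1,  x_{10} = 8,  x_{11} = 3,  x_{12} = 0,  x_{13} = 3,  x_{14} = 2,  x_{15} = 1,  x_{16} = 6,  x_{17} = 5,  x_{18} = 6,  x_{19} = 9,  x_{20} = 2,  x_{21} = 7.
Since (x_{20}, x_{21}) = (x_0, x_1) = (2, 7) (two consecutive terms determine the rest), the sequence is periodic with period 20.
The value 3 first appears (with n ≥ 2) at x_{11}.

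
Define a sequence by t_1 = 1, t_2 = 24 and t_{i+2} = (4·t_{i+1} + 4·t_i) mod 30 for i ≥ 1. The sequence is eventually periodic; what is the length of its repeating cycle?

24

Listing terms: t_1 = 1, t_2 = 24, t_3 = 10, t_4 = 16, t_5 = 14, t_6 = 0, t_7 = 26, t_8 = 14, t_9 = 10, t_{10} = 6, t_{11} = 4, t_{12} = 10, t_{13} = 26, t_{14} = 24, t_{15} = 20, t_{16} = 26, t_{17} = 4, t_{18} = 0, t_{19} = 16, t_{20} = 4, t_{21} = 20, t_{22} = 6, t_{23} = 14, t_{24} = 20, t_{25} = 16, t_{26} = 24, t_{27} = 10.
Since (t_{26}, t_{27}) = (t_2, t_3) = (24, 10) (two consecutive terms determine the rest), the sequence is eventually periodic: after a pre-period of length 1 it cycles with period 24.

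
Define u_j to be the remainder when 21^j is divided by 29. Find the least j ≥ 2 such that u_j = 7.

4

We have u_1 = 21; u_2 = 6; u_3 = 10; u_4 = 7; u_5 = 2; u_6 = 13; u_7 = 12; u_8 = 20; u_9 = 14; u_{10} = 4; u_{11} = 26; u_{12} = 24; u_{13} = 11; u_{14} = 28; u_{15} = 8; u_{16} = 23; u_{17} = 19; u_{18} = 22; u_{19} = 27; u_{20} = 16; u_{21} = 17; u_{22} = 9; u_{23} = 15; u_{24} = 25; u_{25} = 3; u_{26} = 5; u_{27} = 18; u_{28} = 1; u_{29} = 21.
Since u_{29} = u_1 = 21, the sequence is periodic with period 28.
The value 7 first appears (with j ≥ 2) at u_4.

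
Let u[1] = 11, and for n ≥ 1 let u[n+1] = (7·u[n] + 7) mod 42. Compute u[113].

21

We have u[1] = 11; u[2] = 0; u[3] = 7; u[4] = 14; u[5] = 21; u[6] = 28; u[7] = 35; u[8] = 0.
Since u[8] = u[2] = 0, the sequence is eventually periodic: after a pre-period of length 1 it cycles with period 6.
For n ≥ 2, u[n] depends only on (n - 2) mod 6. (113 - 2) mod 6 = 3, so u[113] = u[5] = 21.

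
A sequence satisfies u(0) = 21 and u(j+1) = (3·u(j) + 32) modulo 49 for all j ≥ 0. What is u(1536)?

14

u(0) = 21; u(1) = 46; u(2) = 23; u(3) = 3; u(4) = 41; u(5) = 8; u(6) = 7; u(7) = 4; u(8) = 44; u(9) = 17; u(10) = 34; u(11) = 36; u(12) = 42; u(13) = 11; u(14) = 16; u(15) = 31; u(16) = 27; u(17) = 15; u(18) = 28; u(19) = 18; u(20) = 37; u(21) = 45; u(22) = 20; u(23) = 43; u(24) = 14; u(25) = 25; u(26) = 9; u(27) = 10; u(28) = 13; u(29) = 22; u(30) = 0; u(31) = 32; u(32) = 30; u(33) = 24; u(34) = 6; u(35) = 1; u(36) = 35; u(37) = 39; u(38) = 2; u(39) = 38; u(40) = 48; u(41) = 29; u(42) = 21.
The sequence repeats with period 42.
(1536 - 0) mod 42 = 24, so u(1536) = u(24) = 14.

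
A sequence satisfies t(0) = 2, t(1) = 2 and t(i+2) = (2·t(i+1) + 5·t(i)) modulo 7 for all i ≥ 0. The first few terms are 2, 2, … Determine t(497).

1

Listing terms: t(0) = 2; t(1) = 2; t(2) = 0; t(3) = 3; t(4) = 6; t(5) = 6; t(6) = 0; t(7) = 2; t(8) = 4; t(9) = 4; t(10) = 0; t(11) = 6; t(12) = 5; t(13) = 5; t(14) = 0; t(15) = 4; t(16) = 1; t(17) = 1; t(18) = 0; t(19) = 5; t(20) = 3; t(21) = 3; t(22) = 0; t(23) = 1; t(24) = 2; t(25) = 2.
The sequence repeats with period 24.
So t(497) = t(0 + ((497-0) mod 24)) = t(17) = 1.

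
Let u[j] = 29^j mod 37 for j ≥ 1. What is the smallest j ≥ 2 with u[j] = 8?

u[1] = 29,  u[2] = 27,  u[3] = 6,  u[4] = 26,  u[5] = 14,  u[6] = 36,  u[7] = 8,  u[8] = 10,  u[9] = 31,  u[10] = 11,  u[11] = 23,  u[12] = 1,  u[13] = 29.
The sequence repeats with period 12.
The value 8 first appears (with j ≥ 2) at u[7].

7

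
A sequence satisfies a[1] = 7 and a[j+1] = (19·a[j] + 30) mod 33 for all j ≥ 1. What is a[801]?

a[1] = 7,  a[2] = 31,  a[3] = 25,  a[4] = 10,  a[5] = 22,  a[6] = 19,  a[7] = 28,  a[8] = 1,  a[9] = 16,  a[10] = 4,  a[11] = 7.
Since a[11] = a[1] = 7, the sequence is periodic with period 10.
(801 - 1) mod 10 = 0, so a[801] = a[1] = 7.

7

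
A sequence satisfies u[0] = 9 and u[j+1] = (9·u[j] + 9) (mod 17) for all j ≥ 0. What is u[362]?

Listing terms: u[0] = 9; u[1] = 5; u[2] = 3; u[3] = 2; u[4] = 10; u[5] = 14; u[6] = 16; u[7] = 0; u[8] = 9.
The sequence repeats with period 8.
(362 - 0) mod 8 = 2, so u[362] = u[2] = 3.

3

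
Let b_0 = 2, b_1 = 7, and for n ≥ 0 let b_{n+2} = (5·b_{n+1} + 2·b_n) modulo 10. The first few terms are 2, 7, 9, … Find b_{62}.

1

Computing terms: b_0 = 2, b_1 = 7, b_2 = 9, b_3 = 9, b_4 = 3, b_5 = 3, b_6 = 1, b_7 = 1, b_8 = 7, b_9 = 7, b_{10} = 9.
Since (b_9, b_{10}) = (b_1, b_2) = (7, 9) (two consecutive terms determine the rest), the sequence is eventually periodic: after a pre-period of length 1 it cycles with period 8.
For n ≥ 1, b_n depends only on (n - 1) mod 8. (62 - 1) mod 8 = 5, so b_{62} = b_6 = 1.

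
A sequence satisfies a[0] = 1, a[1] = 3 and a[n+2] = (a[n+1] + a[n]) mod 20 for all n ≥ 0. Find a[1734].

9

Computing terms: a[0] = 1,  a[1] = 3,  a[2] = 4,  a[3] = 7,  a[4] = 11,  a[5] = 18,  a[6] = 9,  a[7] = 7,  a[8] = 16,  a[9] = 3,  a[10] = 19,  a[11] = 2,  a[12] = 1,  a[13] = 3.
The sequence repeats with period 12.
(1734 - 0) mod 12 = 6, so a[1734] = a[6] = 9.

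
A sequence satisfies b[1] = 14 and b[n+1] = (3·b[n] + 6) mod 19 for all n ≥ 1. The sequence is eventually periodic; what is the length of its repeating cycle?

18

Computing terms: b[1] = 14, b[2] = 10, b[3] = 17, b[4] = 0, b[5] = 6, b[6] = 5, b[7] = 2, b[8] = 12, b[9] = 4, b[10] = 18, b[11] = 3, b[12] = 15, b[13] = 13, b[14] = 7, b[15] = 8, b[16] = 11, b[17] = 1, b[18] = 9, b[19] = 14.
The sequence repeats with period 18.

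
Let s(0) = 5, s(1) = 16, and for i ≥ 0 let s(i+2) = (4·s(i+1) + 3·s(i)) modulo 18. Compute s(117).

4

s(0) = 5,  s(1) = 16,  s(2) = 7,  s(3) = 4,  s(4) = 1,  s(5) = 16,  s(6) = 13,  s(7) = 10,  s(8) = 7,  s(9) = 4.
Since (s(8), s(9)) = (s(2), s(3)) = (7, 4) (two consecutive terms determine the rest), the sequence is eventually periodic: after a pre-period of length 2 it cycles with period 6.
For i ≥ 2, s(i) depends only on (i - 2) mod 6. (117 - 2) mod 6 = 1, so s(117) = s(3) = 4.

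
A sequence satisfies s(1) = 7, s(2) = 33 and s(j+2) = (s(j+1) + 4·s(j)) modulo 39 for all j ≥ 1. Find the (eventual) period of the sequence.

Computing terms: s(1) = 7, s(2) = 33, s(3) = 22, s(4) = 37, s(5) = 8, s(6) = 0, s(7) = 32, s(8) = 32, s(9) = 4, s(10) = 15, s(11) = 31, s(12) = 13, s(13) = 20, s(14) = 33, s(15) = 35, s(16) = 11, s(17) = 34, s(18) = 0, s(19) = 19, s(20) = 19, s(21) = 17, s(22) = 15, s(23) = 5, s(24) = 26, s(25) = 7, s(26) = 33.
The sequence repeats with period 24.

24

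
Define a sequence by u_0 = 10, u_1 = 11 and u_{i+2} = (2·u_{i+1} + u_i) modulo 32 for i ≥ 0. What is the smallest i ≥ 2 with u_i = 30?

28

We have u_0 = 10,  u_1 = 11,  u_2 = 0,  u_3 = 11,  u_4 = 22,  u_5 = 23,  u_6 = 4,  u_7 = 31,  u_8 = 2,  u_9 = 3,  u_{10} = 8,  u_{11} = 19,  u_{12} = 14,  u_{13} = 15,  u_{14} = 12,  u_{15} = 7,  u_{16} = 26,  u_{17} = 27,  u_{18} = 16,  u_{19} = 27,  u_{20} = 6,  u_{21} = 7,  u_{22} = 20,  u_{23} = 15,  u_{24} = 18,  u_{25} = 19,  u_{26} = 24,  u_{27} = 3,  u_{28} = 30,  u_{29} = 31,  u_{30} = 28,  u_{31} = 23,  u_{32} = 10,  u_{33} = 11.
The sequence repeats with period 32.
The value 30 first appears (with i ≥ 2) at u_{28}.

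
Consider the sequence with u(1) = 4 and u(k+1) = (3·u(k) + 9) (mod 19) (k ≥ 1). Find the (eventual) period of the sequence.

18

We have u(1) = 4, u(2) = 2, u(3) = 15, u(4) = 16, u(5) = 0, u(6) = 9, u(7) = 17, u(8) = 3, u(9) = 18, u(10) = 6, u(11) = 8, u(12) = 14, u(13) = 13, u(14) = 10, u(15) = 1, u(16) = 12, u(17) = 7, u(18) = 11, u(19) = 4.
Since u(19) = u(1) = 4, the sequence is periodic with period 18.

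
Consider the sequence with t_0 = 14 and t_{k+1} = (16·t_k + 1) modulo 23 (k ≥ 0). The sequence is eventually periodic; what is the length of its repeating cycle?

11

t_0 = 14,  t_1 = 18,  t_2 = 13,  t_3 = 2,  t_4 = 10,  t_5 = 0,  t_6 = 1,  t_7 = 17,  t_8 = 20,  t_9 = 22,  t_{10} = 8,  t_{11} = 14.
Since t_{11} = t_0 = 14, the sequence is periodic with period 11.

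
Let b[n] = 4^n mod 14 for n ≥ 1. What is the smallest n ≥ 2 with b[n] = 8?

3

Computing terms: b[1] = 4,  b[2] = 2,  b[3] = 8,  b[4] = 4.
Since b[4] = b[1] = 4, the sequence is periodic with period 3.
The value 8 first appears (with n ≥ 2) at b[3].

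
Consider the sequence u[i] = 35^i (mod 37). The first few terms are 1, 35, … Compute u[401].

5

Computing terms: u[0] = 1, u[1] = 35, u[2] = 4, u[3] = 29, u[4] = 16, u[5] = 5, u[6] = 27, u[7] = 20, u[8] = 34, u[9] = 6, u[10] = 25, u[11] = 24, u[12] = 26, u[13] = 22, u[14] = 30, u[15] = 14, u[16] = 9, u[17] = 19, u[18] = 36, u[19] = 2, u[20] = 33, u[21] = 8, u[22] = 21, u[23] = 32, u[24] = 10, u[25] = 17, u[26] = 3, u[27] = 31, u[28] = 12, u[29] = 13, u[30] = 11, u[31] = 15, u[32] = 7, u[33] = 23, u[34] = 28, u[35] = 18, u[36] = 1.
The sequence repeats with period 36.
(401 - 0) mod 36 = 5, so u[401] = u[5] = 5.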